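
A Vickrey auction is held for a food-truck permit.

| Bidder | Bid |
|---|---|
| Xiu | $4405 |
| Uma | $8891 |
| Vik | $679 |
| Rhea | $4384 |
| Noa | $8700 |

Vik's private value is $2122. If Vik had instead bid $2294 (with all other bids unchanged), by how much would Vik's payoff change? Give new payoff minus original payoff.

The highest bid among the other bidders is $8891; Vik's bid doesn't change that.
Original bid $679: Vik is not highest (top rival bid is $8891); payoff $0.
Alternative bid $2294: Vik is not highest (top rival bid is $8891); payoff $0.
Change in payoff = $0 − ($0) = $0.

$0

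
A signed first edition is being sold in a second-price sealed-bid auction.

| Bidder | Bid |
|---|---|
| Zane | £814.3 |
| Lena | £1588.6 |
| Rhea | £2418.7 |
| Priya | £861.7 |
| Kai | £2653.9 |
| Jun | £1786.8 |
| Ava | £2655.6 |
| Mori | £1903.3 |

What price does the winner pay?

Highest bid: Ava at £2655.6, so Ava wins.
Second-highest bid: Kai at £2653.9 — that is the price the winner pays.

£2653.9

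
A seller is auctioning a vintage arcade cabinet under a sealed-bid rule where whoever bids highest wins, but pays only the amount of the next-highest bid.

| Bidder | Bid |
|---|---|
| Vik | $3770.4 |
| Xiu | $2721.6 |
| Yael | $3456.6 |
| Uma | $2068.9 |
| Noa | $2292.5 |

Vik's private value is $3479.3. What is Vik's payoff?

$22.7

Highest bid: Vik at $3770.4, so Vik wins.
Second-highest bid: Yael at $3456.6 — that is the price the winner pays.
Vik's payoff = value − price = $3479.3 − $3456.6 = $22.7.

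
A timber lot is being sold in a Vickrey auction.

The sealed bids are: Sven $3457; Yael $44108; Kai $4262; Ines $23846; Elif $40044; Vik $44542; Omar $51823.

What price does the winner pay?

Highest bid: Omar at $51823, so Omar wins.
Second-highest bid: Vik at $44542 — that is the price the winner pays.

$44542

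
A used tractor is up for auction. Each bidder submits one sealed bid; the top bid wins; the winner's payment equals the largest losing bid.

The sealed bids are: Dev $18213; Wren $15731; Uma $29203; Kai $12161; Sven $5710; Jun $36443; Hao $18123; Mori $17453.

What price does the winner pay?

$29203

Highest bid: Jun at $36443, so Jun wins.
Second-highest bid: Uma at $29203 — that is the price the winner pays.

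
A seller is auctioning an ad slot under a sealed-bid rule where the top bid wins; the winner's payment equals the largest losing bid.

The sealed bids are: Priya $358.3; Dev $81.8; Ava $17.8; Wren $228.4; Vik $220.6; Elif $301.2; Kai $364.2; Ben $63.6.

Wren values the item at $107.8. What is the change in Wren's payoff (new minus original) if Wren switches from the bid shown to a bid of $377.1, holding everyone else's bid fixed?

−$256.4

The highest bid among the other bidders is $364.2; Wren's bid doesn't change that.
Original bid $228.4: Wren is not highest (top rival bid is $364.2); payoff $0.
Alternative bid $377.1: Wren is highest, pays the top rival bid $364.2; payoff $107.8 − $364.2 = −$256.4.
Change in payoff = −$256.4 − ($0) = −$256.4.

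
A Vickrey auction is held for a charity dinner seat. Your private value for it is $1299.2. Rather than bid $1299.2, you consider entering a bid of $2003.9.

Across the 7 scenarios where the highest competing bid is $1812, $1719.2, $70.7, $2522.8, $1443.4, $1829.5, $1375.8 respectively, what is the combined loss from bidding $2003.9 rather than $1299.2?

The deviation costs you only when the competing bid falls strictly between $1299.2 and $2003.9; elsewhere both bids give the same outcome.
$1812: truthful payoff $0, deviation payoff −$512.8 → loss $512.8.
$1719.2: truthful payoff $0, deviation payoff −$420 → loss $420.
$70.7: outcomes coincide → loss $0.
$2522.8: outcomes coincide → loss $0.
$1443.4: truthful payoff $0, deviation payoff −$144.2 → loss $144.2.
$1829.5: truthful payoff $0, deviation payoff −$530.3 → loss $530.3.
$1375.8: truthful payoff $0, deviation payoff −$76.6 → loss $76.6.
Total loss = $512.8 + $420 + $144.2 + $530.3 + $76.6 = $1683.9.

$1683.9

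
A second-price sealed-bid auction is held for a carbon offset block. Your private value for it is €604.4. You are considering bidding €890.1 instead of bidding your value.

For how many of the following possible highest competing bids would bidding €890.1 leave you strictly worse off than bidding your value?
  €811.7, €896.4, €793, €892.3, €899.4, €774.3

The deviation hurts exactly when the highest competing bid lies strictly between €604.4 and €890.1 — overbidding then wins at a price above your value.
€811.7: inside the interval → strictly worse (loss €207.3).
€896.4: above both → same outcome either way.
€793: inside the interval → strictly worse (loss €188.6).
€892.3: above both → same outcome either way.
€899.4: above both → same outcome either way.
€774.3: inside the interval → strictly worse (loss €169.9).
Count: 3.

3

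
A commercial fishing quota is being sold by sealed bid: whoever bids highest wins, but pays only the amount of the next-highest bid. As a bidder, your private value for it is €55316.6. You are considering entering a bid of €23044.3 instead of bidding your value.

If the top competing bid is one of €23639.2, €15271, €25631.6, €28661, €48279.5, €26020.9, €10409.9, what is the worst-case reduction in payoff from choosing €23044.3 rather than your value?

€31677.4

€23639.2: truthful gives €31677.4, deviation gives €0 → loss €31677.4.
€15271: same outcome either way → loss €0.
€25631.6: truthful gives €29685, deviation gives €0 → loss €29685.
€28661: truthful gives €26655.6, deviation gives €0 → loss €26655.6.
€48279.5: truthful gives €7037.1, deviation gives €0 → loss €7037.1.
€26020.9: truthful gives €29295.7, deviation gives €0 → loss €29295.7.
€10409.9: same outcome either way → loss €0.
Maximum loss: €31677.4.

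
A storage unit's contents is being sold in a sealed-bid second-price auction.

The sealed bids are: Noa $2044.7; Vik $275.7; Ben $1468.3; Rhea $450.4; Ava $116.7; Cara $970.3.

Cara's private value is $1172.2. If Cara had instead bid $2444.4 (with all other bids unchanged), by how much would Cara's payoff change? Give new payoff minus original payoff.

The highest bid among the other bidders is $2044.7; Cara's bid doesn't change that.
Original bid $970.3: Cara is not highest (top rival bid is $2044.7); payoff $0.
Alternative bid $2444.4: Cara is highest, pays the top rival bid $2044.7; payoff $1172.2 − $2044.7 = −$872.5.
Change in payoff = −$872.5 − ($0) = −$872.5.

−$872.5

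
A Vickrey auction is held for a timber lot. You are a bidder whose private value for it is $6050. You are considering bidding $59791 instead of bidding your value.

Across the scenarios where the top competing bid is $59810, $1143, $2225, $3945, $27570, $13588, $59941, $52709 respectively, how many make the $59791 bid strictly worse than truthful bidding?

The deviation hurts exactly when the highest competing bid lies strictly between $6050 and $59791 — overbidding then wins at a price above your value.
$59810: above both → same outcome either way.
$1143: below both → same outcome either way.
$2225: below both → same outcome either way.
$3945: below both → same outcome either way.
$27570: inside the interval → strictly worse (loss $21520).
$13588: inside the interval → strictly worse (loss $7538).
$59941: above both → same outcome either way.
$52709: inside the interval → strictly worse (loss $46659).
Count: 3.

3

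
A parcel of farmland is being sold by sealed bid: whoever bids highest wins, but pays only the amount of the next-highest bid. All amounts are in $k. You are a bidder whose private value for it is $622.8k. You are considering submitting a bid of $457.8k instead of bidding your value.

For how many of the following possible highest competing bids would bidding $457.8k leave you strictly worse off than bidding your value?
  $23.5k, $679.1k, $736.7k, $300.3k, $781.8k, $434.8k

The deviation hurts exactly when the highest competing bid lies strictly between $457.8k and $622.8k — underbidding then forfeits a profitable win.
$23.5k: below both → same outcome either way.
$679.1k: above both → same outcome either way.
$736.7k: above both → same outcome either way.
$300.3k: below both → same outcome either way.
$781.8k: above both → same outcome either way.
$434.8k: below both → same outcome either way.
Count: 0.

0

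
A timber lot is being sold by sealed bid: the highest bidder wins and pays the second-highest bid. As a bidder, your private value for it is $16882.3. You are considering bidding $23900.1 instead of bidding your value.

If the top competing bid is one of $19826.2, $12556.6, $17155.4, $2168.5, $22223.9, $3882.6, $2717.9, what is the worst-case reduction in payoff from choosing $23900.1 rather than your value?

$19826.2: truthful gives $0, deviation gives −$2943.9 → loss $2943.9.
$12556.6: same outcome either way → loss $0.
$17155.4: truthful gives $0, deviation gives −$273.1 → loss $273.1.
$2168.5: same outcome either way → loss $0.
$22223.9: truthful gives $0, deviation gives −$5341.6 → loss $5341.6.
$3882.6: same outcome either way → loss $0.
$2717.9: same outcome either way → loss $0.
Maximum loss: $5341.6.

$5341.6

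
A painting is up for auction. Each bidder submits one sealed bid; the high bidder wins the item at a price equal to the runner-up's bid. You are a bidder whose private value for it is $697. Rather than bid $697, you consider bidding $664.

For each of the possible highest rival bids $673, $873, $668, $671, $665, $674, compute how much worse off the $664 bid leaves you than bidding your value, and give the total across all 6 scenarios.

$134

The deviation costs you only when the competing bid falls strictly between $664 and $697; elsewhere both bids give the same outcome.
$673: truthful payoff $24, deviation payoff $0 → loss $24.
$873: outcomes coincide → loss $0.
$668: truthful payoff $29, deviation payoff $0 → loss $29.
$671: truthful payoff $26, deviation payoff $0 → loss $26.
$665: truthful payoff $32, deviation payoff $0 → loss $32.
$674: truthful payoff $23, deviation payoff $0 → loss $23.
Total loss = $24 + $29 + $26 + $32 + $23 = $134.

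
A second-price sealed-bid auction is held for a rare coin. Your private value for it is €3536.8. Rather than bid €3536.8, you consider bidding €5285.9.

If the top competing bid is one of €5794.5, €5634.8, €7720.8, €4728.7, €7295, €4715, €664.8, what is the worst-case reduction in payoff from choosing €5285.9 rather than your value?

€1191.9

€5794.5: same outcome either way → loss €0.
€5634.8: same outcome either way → loss €0.
€7720.8: same outcome either way → loss €0.
€4728.7: truthful gives €0, deviation gives −€1191.9 → loss €1191.9.
€7295: same outcome either way → loss €0.
€4715: truthful gives €0, deviation gives −€1178.2 → loss €1178.2.
€664.8: same outcome either way → loss €0.
Maximum loss: €1191.9.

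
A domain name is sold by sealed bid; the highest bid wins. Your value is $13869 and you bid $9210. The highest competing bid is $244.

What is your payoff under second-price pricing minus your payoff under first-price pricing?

You have the highest bid, so you win under either rule.
Second-price: pay $244 → payoff $13625.
First-price: pay your own bid $9210 → payoff $4659.
Difference = $13625 − ($4659) = $8966.

$8966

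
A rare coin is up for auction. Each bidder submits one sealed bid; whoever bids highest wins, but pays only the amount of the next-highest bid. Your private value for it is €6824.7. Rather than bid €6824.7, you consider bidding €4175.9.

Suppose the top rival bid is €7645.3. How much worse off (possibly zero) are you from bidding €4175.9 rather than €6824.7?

€0

Bidding your value €6824.7: you lose (since €6824.7 < €7645.3). Payoff €0.
Bidding €4175.9: you lose. Payoff €0.
Difference = €0 − €0 = €0; both bids lead to the same outcome because the competing bid is above both your value and your alternative bid.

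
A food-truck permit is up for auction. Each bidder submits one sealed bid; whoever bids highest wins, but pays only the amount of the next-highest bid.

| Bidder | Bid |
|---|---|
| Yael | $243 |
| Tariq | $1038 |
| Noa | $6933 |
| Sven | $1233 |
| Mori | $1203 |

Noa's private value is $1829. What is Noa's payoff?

$596

Highest bid: Noa at $6933, so Noa wins.
Second-highest bid: Sven at $1233 — that is the price the winner pays.
Noa's payoff = value − price = $1829 − $1233 = $596.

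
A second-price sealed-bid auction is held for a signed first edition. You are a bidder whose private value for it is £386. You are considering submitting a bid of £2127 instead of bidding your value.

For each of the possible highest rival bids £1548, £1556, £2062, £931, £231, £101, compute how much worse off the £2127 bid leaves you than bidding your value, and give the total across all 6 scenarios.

The deviation costs you only when the competing bid falls strictly between £386 and £2127; elsewhere both bids give the same outcome.
£1548: truthful payoff £0, deviation payoff −£1162 → loss £1162.
£1556: truthful payoff £0, deviation payoff −£1170 → loss £1170.
£2062: truthful payoff £0, deviation payoff −£1676 → loss £1676.
£931: truthful payoff £0, deviation payoff −£545 → loss £545.
£231: outcomes coincide → loss £0.
£101: outcomes coincide → loss £0.
Total loss = £1162 + £1170 + £1676 + £545 = £4553.

£4553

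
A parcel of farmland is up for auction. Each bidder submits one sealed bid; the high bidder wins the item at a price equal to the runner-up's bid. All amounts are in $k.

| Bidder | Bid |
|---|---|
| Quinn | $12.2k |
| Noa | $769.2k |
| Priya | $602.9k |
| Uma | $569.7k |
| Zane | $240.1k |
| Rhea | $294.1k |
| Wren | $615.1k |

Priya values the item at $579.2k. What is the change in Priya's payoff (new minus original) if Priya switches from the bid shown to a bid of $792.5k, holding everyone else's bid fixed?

−$190k

The highest bid among the other bidders is $769.2k; Priya's bid doesn't change that.
Original bid $602.9k: Priya is not highest (top rival bid is $769.2k); payoff $0k.
Alternative bid $792.5k: Priya is highest, pays the top rival bid $769.2k; payoff $579.2k − $769.2k = −$190k.
Change in payoff = −$190k − ($0k) = −$190k.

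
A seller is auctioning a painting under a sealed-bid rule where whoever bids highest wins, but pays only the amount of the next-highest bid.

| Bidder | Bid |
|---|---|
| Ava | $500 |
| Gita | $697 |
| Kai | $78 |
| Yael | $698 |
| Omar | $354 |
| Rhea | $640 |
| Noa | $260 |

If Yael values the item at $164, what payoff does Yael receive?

−$533

Highest bid: Yael at $698, so Yael wins.
Second-highest bid: Gita at $697 — that is the price the winner pays.
Yael's payoff = value − price = $164 − $697 = −$533.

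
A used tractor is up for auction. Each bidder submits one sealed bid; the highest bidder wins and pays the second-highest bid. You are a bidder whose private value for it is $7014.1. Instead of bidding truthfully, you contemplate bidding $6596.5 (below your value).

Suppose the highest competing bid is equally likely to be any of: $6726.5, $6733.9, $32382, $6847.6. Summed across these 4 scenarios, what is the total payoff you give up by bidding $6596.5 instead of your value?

The deviation costs you only when the competing bid falls strictly between $6596.5 and $7014.1; elsewhere both bids give the same outcome.
$6726.5: truthful payoff $287.6, deviation payoff $0 → loss $287.6.
$6733.9: truthful payoff $280.2, deviation payoff $0 → loss $280.2.
$32382: outcomes coincide → loss $0.
$6847.6: truthful payoff $166.5, deviation payoff $0 → loss $166.5.
Total loss = $287.6 + $280.2 + $166.5 = $734.3.

$734.3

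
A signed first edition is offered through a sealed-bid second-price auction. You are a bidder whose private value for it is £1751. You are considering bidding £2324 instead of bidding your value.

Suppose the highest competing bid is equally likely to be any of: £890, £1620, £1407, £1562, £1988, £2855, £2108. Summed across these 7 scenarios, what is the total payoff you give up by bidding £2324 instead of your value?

The deviation costs you only when the competing bid falls strictly between £1751 and £2324; elsewhere both bids give the same outcome.
£890: outcomes coincide → loss £0.
£1620: outcomes coincide → loss £0.
£1407: outcomes coincide → loss £0.
£1562: outcomes coincide → loss £0.
£1988: truthful payoff £0, deviation payoff −£237 → loss £237.
£2855: outcomes coincide → loss £0.
£2108: truthful payoff £0, deviation payoff −£357 → loss £357.
Total loss = £237 + £357 = £594.

£594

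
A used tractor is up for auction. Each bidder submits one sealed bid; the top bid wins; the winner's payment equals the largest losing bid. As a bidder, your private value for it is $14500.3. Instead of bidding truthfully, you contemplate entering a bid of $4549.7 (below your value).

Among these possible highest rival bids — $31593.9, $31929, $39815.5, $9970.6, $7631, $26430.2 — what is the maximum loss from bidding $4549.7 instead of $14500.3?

$31593.9: same outcome either way → loss $0.
$31929: same outcome either way → loss $0.
$39815.5: same outcome either way → loss $0.
$9970.6: truthful gives $4529.7, deviation gives $0 → loss $4529.7.
$7631: truthful gives $6869.3, deviation gives $0 → loss $6869.3.
$26430.2: same outcome either way → loss $0.
Maximum loss: $6869.3.

$6869.3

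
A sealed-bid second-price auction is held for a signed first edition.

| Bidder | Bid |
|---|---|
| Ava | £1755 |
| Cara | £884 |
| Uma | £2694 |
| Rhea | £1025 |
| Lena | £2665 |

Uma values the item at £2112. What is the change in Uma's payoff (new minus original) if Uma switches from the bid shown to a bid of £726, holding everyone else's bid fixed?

£553

The highest bid among the other bidders is £2665; Uma's bid doesn't change that.
Original bid £2694: Uma is highest, pays the top rival bid £2665; payoff £2112 − £2665 = −£553.
Alternative bid £726: Uma is not highest (top rival bid is £2665); payoff £0.
Change in payoff = £0 − (−£553) = £553.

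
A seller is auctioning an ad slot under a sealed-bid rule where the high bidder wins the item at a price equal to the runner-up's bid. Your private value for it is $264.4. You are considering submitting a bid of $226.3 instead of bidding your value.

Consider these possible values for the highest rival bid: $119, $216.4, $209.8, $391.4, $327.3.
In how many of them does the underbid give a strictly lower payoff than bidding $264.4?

The deviation hurts exactly when the highest competing bid lies strictly between $226.3 and $264.4 — underbidding then forfeits a profitable win.
$119: below both → same outcome either way.
$216.4: below both → same outcome either way.
$209.8: below both → same outcome either way.
$391.4: above both → same outcome either way.
$327.3: above both → same outcome either way.
Count: 0.

0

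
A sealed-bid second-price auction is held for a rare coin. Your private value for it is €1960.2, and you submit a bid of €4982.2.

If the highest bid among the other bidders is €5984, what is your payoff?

€0

Your bid €4982.2 is below the highest competing bid €5984, so you lose.
A losing bidder pays nothing and receives nothing: payoff = €0.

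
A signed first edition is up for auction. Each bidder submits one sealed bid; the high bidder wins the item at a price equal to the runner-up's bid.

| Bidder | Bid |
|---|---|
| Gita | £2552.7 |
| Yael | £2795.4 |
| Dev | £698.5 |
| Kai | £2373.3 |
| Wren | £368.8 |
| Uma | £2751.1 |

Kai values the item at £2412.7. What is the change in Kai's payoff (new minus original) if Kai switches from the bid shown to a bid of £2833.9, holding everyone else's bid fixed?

−£382.7

The highest bid among the other bidders is £2795.4; Kai's bid doesn't change that.
Original bid £2373.3: Kai is not highest (top rival bid is £2795.4); payoff £0.
Alternative bid £2833.9: Kai is highest, pays the top rival bid £2795.4; payoff £2412.7 − £2795.4 = −£382.7.
Change in payoff = −£382.7 − (£0) = −£382.7.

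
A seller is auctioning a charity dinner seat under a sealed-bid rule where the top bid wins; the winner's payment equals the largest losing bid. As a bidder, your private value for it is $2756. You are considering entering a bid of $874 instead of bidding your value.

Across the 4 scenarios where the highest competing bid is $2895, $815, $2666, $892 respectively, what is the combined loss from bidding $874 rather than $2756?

$1954

The deviation costs you only when the competing bid falls strictly between $874 and $2756; elsewhere both bids give the same outcome.
$2895: outcomes coincide → loss $0.
$815: outcomes coincide → loss $0.
$2666: truthful payoff $90, deviation payoff $0 → loss $90.
$892: truthful payoff $1864, deviation payoff $0 → loss $1864.
Total loss = $90 + $1864 = $1954.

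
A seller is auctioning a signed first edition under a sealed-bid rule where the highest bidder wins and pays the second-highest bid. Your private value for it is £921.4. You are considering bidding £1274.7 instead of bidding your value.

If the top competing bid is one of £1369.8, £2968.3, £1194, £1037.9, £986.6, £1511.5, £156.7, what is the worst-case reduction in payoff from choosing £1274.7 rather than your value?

£1369.8: same outcome either way → loss £0.
£2968.3: same outcome either way → loss £0.
£1194: truthful gives £0, deviation gives −£272.6 → loss £272.6.
£1037.9: truthful gives £0, deviation gives −£116.5 → loss £116.5.
£986.6: truthful gives £0, deviation gives −£65.2 → loss £65.2.
£1511.5: same outcome either way → loss £0.
£156.7: same outcome either way → loss £0.
Maximum loss: £272.6.

£272.6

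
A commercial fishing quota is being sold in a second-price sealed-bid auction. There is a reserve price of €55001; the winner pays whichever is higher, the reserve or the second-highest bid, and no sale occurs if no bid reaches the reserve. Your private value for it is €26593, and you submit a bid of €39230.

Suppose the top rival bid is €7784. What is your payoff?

Your bid €39230 is the highest bid but falls below the reserve €55001, so the item goes unsold. Payoff €0.

€0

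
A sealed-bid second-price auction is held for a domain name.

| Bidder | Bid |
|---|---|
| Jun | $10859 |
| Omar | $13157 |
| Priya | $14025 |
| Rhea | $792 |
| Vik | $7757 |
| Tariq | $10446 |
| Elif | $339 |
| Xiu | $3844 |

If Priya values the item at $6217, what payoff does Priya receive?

Highest bid: Priya at $14025, so Priya wins.
Second-highest bid: Omar at $13157 — that is the price the winner pays.
Priya's payoff = value − price = $6217 − $13157 = −$6940.

−$6940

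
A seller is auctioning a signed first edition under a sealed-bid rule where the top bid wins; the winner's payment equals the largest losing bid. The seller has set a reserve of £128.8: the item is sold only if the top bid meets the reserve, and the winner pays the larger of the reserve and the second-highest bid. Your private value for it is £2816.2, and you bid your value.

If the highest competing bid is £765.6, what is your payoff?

£2050.6

Your bid £2816.2 is the highest and exceeds the reserve.
Price = max(second-highest bid, reserve) = max(£765.6, £128.8) = £765.6.
Payoff = £2816.2 − £765.6 = £2050.6.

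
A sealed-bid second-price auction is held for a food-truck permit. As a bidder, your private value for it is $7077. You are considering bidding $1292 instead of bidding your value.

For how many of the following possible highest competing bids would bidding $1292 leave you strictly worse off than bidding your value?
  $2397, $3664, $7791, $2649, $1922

The deviation hurts exactly when the highest competing bid lies strictly between $1292 and $7077 — underbidding then forfeits a profitable win.
$2397: inside the interval → strictly worse (loss $4680).
$3664: inside the interval → strictly worse (loss $3413).
$7791: above both → same outcome either way.
$2649: inside the interval → strictly worse (loss $4428).
$1922: inside the interval → strictly worse (loss $5155).
Count: 4.

4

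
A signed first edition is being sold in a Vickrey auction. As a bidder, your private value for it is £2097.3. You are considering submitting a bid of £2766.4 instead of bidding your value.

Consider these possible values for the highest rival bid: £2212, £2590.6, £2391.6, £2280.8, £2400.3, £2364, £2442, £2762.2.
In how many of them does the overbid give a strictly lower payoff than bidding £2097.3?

8

The deviation hurts exactly when the highest competing bid lies strictly between £2097.3 and £2766.4 — overbidding then wins at a price above your value.
£2212: inside the interval → strictly worse (loss £114.7).
£2590.6: inside the interval → strictly worse (loss £493.3).
£2391.6: inside the interval → strictly worse (loss £294.3).
£2280.8: inside the interval → strictly worse (loss £183.5).
£2400.3: inside the interval → strictly worse (loss £303).
£2364: inside the interval → strictly worse (loss £266.7).
£2442: inside the interval → strictly worse (loss £344.7).
£2762.2: inside the interval → strictly worse (loss £664.9).
Count: 8.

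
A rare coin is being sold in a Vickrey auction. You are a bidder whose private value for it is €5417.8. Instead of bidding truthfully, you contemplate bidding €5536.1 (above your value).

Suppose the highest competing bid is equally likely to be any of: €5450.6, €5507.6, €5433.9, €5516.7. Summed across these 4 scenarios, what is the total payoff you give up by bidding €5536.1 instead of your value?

€237.6

The deviation costs you only when the competing bid falls strictly between €5417.8 and €5536.1; elsewhere both bids give the same outcome.
€5450.6: truthful payoff €0, deviation payoff −€32.8 → loss €32.8.
€5507.6: truthful payoff €0, deviation payoff −€89.8 → loss €89.8.
€5433.9: truthful payoff €0, deviation payoff −€16.1 → loss €16.1.
€5516.7: truthful payoff €0, deviation payoff −€98.9 → loss €98.9.
Total loss = €32.8 + €89.8 + €16.1 + €98.9 = €237.6.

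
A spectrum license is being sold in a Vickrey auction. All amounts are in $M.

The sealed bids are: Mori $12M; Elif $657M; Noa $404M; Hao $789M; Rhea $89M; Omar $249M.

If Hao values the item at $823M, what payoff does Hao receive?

Highest bid: Hao at $789M, so Hao wins.
Second-highest bid: Elif at $657M — that is the price the winner pays.
Hao's payoff = value − price = $823M − $657M = $166M.

$166M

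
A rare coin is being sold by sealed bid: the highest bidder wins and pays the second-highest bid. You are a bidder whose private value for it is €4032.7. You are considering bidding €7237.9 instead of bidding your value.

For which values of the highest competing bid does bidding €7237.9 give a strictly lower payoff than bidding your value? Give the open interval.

If the competing bid is below €4032.7, both bids win at the same price — no difference.
If it is above €7237.9, both bids lose — no difference.
If it lies strictly between €4032.7 and €7237.9, bidding your value loses (payoff 0) while bidding €7237.9 wins at a price above your value (payoff negative).
So the deviation strictly hurts on the open interval (€4032.7, €7237.9).

(€4032.7, €7237.9)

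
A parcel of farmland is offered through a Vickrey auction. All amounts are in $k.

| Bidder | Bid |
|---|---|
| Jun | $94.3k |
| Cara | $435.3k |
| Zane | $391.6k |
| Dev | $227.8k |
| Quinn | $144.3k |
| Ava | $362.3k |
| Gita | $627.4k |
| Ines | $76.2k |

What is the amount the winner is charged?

$435.3k

Highest bid: Gita at $627.4k, so Gita wins.
Second-highest bid: Cara at $435.3k — that is the price the winner pays.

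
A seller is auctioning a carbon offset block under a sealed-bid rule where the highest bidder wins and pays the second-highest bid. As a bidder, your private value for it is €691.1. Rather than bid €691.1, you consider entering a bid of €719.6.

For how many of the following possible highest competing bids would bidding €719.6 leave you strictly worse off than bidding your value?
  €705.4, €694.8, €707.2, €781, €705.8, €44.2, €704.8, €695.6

The deviation hurts exactly when the highest competing bid lies strictly between €691.1 and €719.6 — overbidding then wins at a price above your value.
€705.4: inside the interval → strictly worse (loss €14.3).
€694.8: inside the interval → strictly worse (loss €3.7).
€707.2: inside the interval → strictly worse (loss €16.1).
€781: above both → same outcome either way.
€705.8: inside the interval → strictly worse (loss €14.7).
€44.2: below both → same outcome either way.
€704.8: inside the interval → strictly worse (loss €13.7).
€695.6: inside the interval → strictly worse (loss €4.5).
Count: 6.

6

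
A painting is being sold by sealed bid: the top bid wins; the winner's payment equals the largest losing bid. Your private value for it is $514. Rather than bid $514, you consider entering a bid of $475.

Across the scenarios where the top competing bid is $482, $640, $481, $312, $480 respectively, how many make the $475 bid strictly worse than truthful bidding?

3

The deviation hurts exactly when the highest competing bid lies strictly between $475 and $514 — underbidding then forfeits a profitable win.
$482: inside the interval → strictly worse (loss $32).
$640: above both → same outcome either way.
$481: inside the interval → strictly worse (loss $33).
$312: below both → same outcome either way.
$480: inside the interval → strictly worse (loss $34).
Count: 3.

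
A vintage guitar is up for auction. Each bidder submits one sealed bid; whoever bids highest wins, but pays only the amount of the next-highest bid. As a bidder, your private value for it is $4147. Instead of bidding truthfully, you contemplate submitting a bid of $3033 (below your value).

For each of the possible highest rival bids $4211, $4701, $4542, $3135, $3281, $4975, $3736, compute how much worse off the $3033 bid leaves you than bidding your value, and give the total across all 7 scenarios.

$2289

The deviation costs you only when the competing bid falls strictly between $3033 and $4147; elsewhere both bids give the same outcome.
$4211: outcomes coincide → loss $0.
$4701: outcomes coincide → loss $0.
$4542: outcomes coincide → loss $0.
$3135: truthful payoff $1012, deviation payoff $0 → loss $1012.
$3281: truthful payoff $866, deviation payoff $0 → loss $866.
$4975: outcomes coincide → loss $0.
$3736: truthful payoff $411, deviation payoff $0 → loss $411.
Total loss = $1012 + $866 + $411 = $2289.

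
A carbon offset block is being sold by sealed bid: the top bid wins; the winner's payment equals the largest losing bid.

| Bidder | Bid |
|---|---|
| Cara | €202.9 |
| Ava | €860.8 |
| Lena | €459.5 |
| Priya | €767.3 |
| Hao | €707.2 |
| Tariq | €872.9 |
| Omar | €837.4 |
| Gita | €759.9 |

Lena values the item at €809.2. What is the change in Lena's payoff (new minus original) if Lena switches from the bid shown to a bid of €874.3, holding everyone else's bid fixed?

−€63.7

The highest bid among the other bidders is €872.9; Lena's bid doesn't change that.
Original bid €459.5: Lena is not highest (top rival bid is €872.9); payoff €0.
Alternative bid €874.3: Lena is highest, pays the top rival bid €872.9; payoff €809.2 − €872.9 = −€63.7.
Change in payoff = −€63.7 − (€0) = −€63.7.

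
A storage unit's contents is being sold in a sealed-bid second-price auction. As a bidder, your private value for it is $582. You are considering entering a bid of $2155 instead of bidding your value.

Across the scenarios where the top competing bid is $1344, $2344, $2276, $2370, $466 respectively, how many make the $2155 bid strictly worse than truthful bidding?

The deviation hurts exactly when the highest competing bid lies strictly between $582 and $2155 — overbidding then wins at a price above your value.
$1344: inside the interval → strictly worse (loss $762).
$2344: above both → same outcome either way.
$2276: above both → same outcome either way.
$2370: above both → same outcome either way.
$466: below both → same outcome either way.
Count: 1.

1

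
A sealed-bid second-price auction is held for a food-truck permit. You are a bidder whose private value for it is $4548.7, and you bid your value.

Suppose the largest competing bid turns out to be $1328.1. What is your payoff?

$3220.6

Your bid $4548.7 exceeds the highest competing bid $1328.1, so you win.
In a second-price auction the winner pays the second-highest bid, $1328.1.
Payoff = value − price = $4548.7 − $1328.1 = $3220.6.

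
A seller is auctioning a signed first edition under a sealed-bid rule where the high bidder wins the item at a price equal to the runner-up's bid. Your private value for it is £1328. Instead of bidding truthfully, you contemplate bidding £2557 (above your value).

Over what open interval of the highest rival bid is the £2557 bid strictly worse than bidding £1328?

(£1328, £2557)

If the competing bid is below £1328, both bids win at the same price — no difference.
If it is above £2557, both bids lose — no difference.
If it lies strictly between £1328 and £2557, bidding your value loses (payoff 0) while bidding £2557 wins at a price above your value (payoff negative).
So the deviation strictly hurts on the open interval (£1328, £2557).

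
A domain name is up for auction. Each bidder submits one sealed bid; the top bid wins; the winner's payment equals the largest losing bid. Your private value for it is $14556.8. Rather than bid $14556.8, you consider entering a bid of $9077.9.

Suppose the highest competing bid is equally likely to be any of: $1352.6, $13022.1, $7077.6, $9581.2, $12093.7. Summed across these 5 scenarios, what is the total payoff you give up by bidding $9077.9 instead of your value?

The deviation costs you only when the competing bid falls strictly between $9077.9 and $14556.8; elsewhere both bids give the same outcome.
$1352.6: outcomes coincide → loss $0.
$13022.1: truthful payoff $1534.7, deviation payoff $0 → loss $1534.7.
$7077.6: outcomes coincide → loss $0.
$9581.2: truthful payoff $4975.6, deviation payoff $0 → loss $4975.6.
$12093.7: truthful payoff $2463.1, deviation payoff $0 → loss $2463.1.
Total loss = $1534.7 + $4975.6 + $2463.1 = $8973.4.
In a second-price auction your bid sets only whether you win, not what you pay, so bidding your true value is weakly dominant.

$8973.4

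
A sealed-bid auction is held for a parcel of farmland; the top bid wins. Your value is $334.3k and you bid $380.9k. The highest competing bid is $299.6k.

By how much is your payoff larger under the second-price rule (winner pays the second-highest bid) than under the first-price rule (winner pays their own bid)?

$81.3k

You have the highest bid, so you win under either rule.
Second-price: pay $299.6k → payoff $34.7k.
First-price: pay your own bid $380.9k → payoff −$46.6k.
Difference = $34.7k − (−$46.6k) = $81.3k.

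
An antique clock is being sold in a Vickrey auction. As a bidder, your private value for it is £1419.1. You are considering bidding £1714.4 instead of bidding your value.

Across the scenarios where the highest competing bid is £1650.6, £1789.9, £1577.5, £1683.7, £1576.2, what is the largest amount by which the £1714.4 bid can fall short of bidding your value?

£1650.6: truthful gives £0, deviation gives −£231.5 → loss £231.5.
£1789.9: same outcome either way → loss £0.
£1577.5: truthful gives £0, deviation gives −£158.4 → loss £158.4.
£1683.7: truthful gives £0, deviation gives −£264.6 → loss £264.6.
£1576.2: truthful gives £0, deviation gives −£157.1 → loss £157.1.
Maximum loss: £264.6.

£264.6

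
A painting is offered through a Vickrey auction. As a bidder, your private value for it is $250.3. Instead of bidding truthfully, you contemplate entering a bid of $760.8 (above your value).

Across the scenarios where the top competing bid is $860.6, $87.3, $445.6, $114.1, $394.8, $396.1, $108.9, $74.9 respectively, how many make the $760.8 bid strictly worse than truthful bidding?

The deviation hurts exactly when the highest competing bid lies strictly between $250.3 and $760.8 — overbidding then wins at a price above your value.
$860.6: above both → same outcome either way.
$87.3: below both → same outcome either way.
$445.6: inside the interval → strictly worse (loss $195.3).
$114.1: below both → same outcome either way.
$394.8: inside the interval → strictly worse (loss $144.5).
$396.1: inside the interval → strictly worse (loss $145.8).
$108.9: below both → same outcome either way.
$74.9: below both → same outcome either way.
Count: 3.

3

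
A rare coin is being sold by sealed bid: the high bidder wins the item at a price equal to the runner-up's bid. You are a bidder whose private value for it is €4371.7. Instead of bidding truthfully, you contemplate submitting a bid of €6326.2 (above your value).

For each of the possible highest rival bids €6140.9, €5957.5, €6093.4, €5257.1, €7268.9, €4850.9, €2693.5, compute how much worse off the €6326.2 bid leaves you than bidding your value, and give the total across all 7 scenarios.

The deviation costs you only when the competing bid falls strictly between €4371.7 and €6326.2; elsewhere both bids give the same outcome.
€6140.9: truthful payoff €0, deviation payoff −€1769.2 → loss €1769.2.
€5957.5: truthful payoff €0, deviation payoff −€1585.8 → loss €1585.8.
€6093.4: truthful payoff €0, deviation payoff −€1721.7 → loss €1721.7.
€5257.1: truthful payoff €0, deviation payoff −€885.4 → loss €885.4.
€7268.9: outcomes coincide → loss €0.
€4850.9: truthful payoff €0, deviation payoff −€479.2 → loss €479.2.
€2693.5: outcomes coincide → loss €0.
Total loss = €1769.2 + €1585.8 + €1721.7 + €885.4 + €479.2 = €6441.3.
Because the price is fixed by the runner-up's bid, deviating from your value can only change a good outcome into a bad one — never the reverse.

€6441.3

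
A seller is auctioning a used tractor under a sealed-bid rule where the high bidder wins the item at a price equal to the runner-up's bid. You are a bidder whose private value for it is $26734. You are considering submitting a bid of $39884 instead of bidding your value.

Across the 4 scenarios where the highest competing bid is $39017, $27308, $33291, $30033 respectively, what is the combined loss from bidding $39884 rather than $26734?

$22713

The deviation costs you only when the competing bid falls strictly between $26734 and $39884; elsewhere both bids give the same outcome.
$39017: truthful payoff $0, deviation payoff −$12283 → loss $12283.
$27308: truthful payoff $0, deviation payoff −$574 → loss $574.
$33291: truthful payoff $0, deviation payoff −$6557 → loss $6557.
$30033: truthful payoff $0, deviation payoff −$3299 → loss $3299.
Total loss = $12283 + $574 + $6557 + $3299 = $22713.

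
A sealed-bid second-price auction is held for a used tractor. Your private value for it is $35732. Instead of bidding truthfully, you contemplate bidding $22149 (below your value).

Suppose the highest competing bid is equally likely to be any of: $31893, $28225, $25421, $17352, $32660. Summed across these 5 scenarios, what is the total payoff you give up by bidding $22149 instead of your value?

The deviation costs you only when the competing bid falls strictly between $22149 and $35732; elsewhere both bids give the same outcome.
$31893: truthful payoff $3839, deviation payoff $0 → loss $3839.
$28225: truthful payoff $7507, deviation payoff $0 → loss $7507.
$25421: truthful payoff $10311, deviation payoff $0 → loss $10311.
$17352: outcomes coincide → loss $0.
$32660: truthful payoff $3072, deviation payoff $0 → loss $3072.
Total loss = $3839 + $7507 + $10311 + $3072 = $24729.

$24729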